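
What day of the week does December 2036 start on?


Target: December 1, 2036
Anchor: Jan 1, 2036. With p = 2036 - 1 = 2035: (p + p//4 - p//100 + p//400) mod 7 = (2035 + 508 - 20 + 5) mod 7 = 2528 mod 7 = 1 -> Tuesday (Mon=0 ... Sun=6)
Days before December (Jan-Nov): 335 days
Weekday index = (1 + 335) mod 7 = 0

Monday


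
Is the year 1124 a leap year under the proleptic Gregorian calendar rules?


Gregorian leap year rule: divisible by 4, but not by 100, unless also by 400.
1124 is divisible by 4 but not 100 -> leap year

Yes


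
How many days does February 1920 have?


February 1920 (leap year: yes)

29 days


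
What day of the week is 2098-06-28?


Date: June 28, 2098
Anchor: Jan 1, 2098. With p = 2098 - 1 = 2097: (p + p//4 - p//100 + p//400) mod 7 = (2097 + 524 - 20 + 5) mod 7 = 2606 mod 7 = 2 -> Wednesday (Mon=0 ... Sun=6)
Days before June (Jan-May): 151; offset = 151 + 28 - 1 = 178
Weekday index = (2 + 178) mod 7 = 5

Day of the week: Saturday


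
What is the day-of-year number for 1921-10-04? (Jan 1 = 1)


Date: October 4, 1921
Days in months 1 through 9: 273
Plus 4 days in October

Day of year: 277


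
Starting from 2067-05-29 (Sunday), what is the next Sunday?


Current: Sunday
Target: Sunday
Days ahead: 7

Next Sunday: 2067-06-05


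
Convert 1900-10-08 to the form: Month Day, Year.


ISO 1900-10-08 parses as year=1900, month=10, day=08
Month 10 -> October

October 8, 1900


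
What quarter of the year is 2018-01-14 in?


Month: January (month 1)
Q1: Jan-Mar, Q2: Apr-Jun, Q3: Jul-Sep, Q4: Oct-Dec

Q1


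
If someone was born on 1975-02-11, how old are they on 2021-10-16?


Birth: 1975-02-11
Reference: 2021-10-16
Year difference: 2021 - 1975 = 46

46 years old


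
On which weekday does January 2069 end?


January 2069 has 31 days
Anchor: Jan 1, 2069. With p = 2069 - 1 = 2068: (p + p//4 - p//100 + p//400) mod 7 = (2068 + 517 - 20 + 5) mod 7 = 2570 mod 7 = 1 -> Tuesday (Mon=0 ... Sun=6)
January 1 is the anchor itself -> Tuesday
Last day offset: 31 - 1 = 30 days
Weekday index = (1 + 30) mod 7 = 3

Thursday, January 31


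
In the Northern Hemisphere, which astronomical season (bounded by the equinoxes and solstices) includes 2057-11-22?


Date: November 22
Astronomical Autumn (approx.; exact equinox/solstice day varies by year): September 22 to December 20
November 22 falls within the Autumn window

Autumn


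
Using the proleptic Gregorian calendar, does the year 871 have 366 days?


Gregorian leap year rule: divisible by 4, but not by 100, unless also by 400.
871 is not divisible by 4 -> not a leap year

No


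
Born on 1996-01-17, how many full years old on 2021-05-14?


Birth: 1996-01-17
Reference: 2021-05-14
Year difference: 2021 - 1996 = 25

25 years old


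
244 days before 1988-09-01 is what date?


Start: 1988-09-01, subtract 244 days
Back 1 day from September 1 reaches August 31, 1988 -> 243 left
August 1988 has 31 days -> back to July 31, 1988 -> 212 left
July 1988 has 31 days -> back to June 30, 1988 -> 181 left
June 1988 has 30 days -> back to May 31, 1988 -> 151 left
May 1988 has 31 days -> back to April 30, 1988 -> 120 left
April 1988 has 30 days -> back to March 31, 1988 -> 90 left
March 1988 has 31 days -> back to February 29, 1988 -> 59 left
February 1988 has 29 days -> back to January 31, 1988 -> 30 left
January 1988: 31 - 30 = 1 -> lands on January 1

Result: 1988-01-01


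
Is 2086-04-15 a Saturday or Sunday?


Anchor: Jan 1, 2086. With p = 2086 - 1 = 2085: (p + p//4 - p//100 + p//400) mod 7 = (2085 + 521 - 20 + 5) mod 7 = 2591 mod 7 = 1 -> Tuesday (Mon=0 ... Sun=6)
Day of year: 105; offset = 104
Weekday index = (1 + 104) mod 7 = 0 -> Monday
Weekend days: Saturday, Sunday

No


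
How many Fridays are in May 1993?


May 1993 has 31 days
Anchor: Jan 1, 1993. With p = 1993 - 1 = 1992: (p + p//4 - p//100 + p//400) mod 7 = (1992 + 498 - 19 + 4) mod 7 = 2475 mod 7 = 4 -> Friday (Mon=0 ... Sun=6)
Days before May (Jan-Apr): 120; May 1 index = (4 + 120) mod 7 = 5 -> Saturday
First Friday is May 7
Fridays: 7, 14, 21, 28

4 Fridays


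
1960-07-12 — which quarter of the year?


Month: July (month 7)
Q1: Jan-Mar, Q2: Apr-Jun, Q3: Jul-Sep, Q4: Oct-Dec

Q3


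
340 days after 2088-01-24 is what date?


Start: 2088-01-24, add 340 days
January 2088 has 31 days: 31 - 24 = 7 days to January 31 -> 333 left
February 2088 has 29 days -> 304 left
March 2088 has 31 days -> 273 left
April 2088 has 30 days -> 243 left
May 2088 has 31 days -> 212 left
June 2088 has 30 days -> 182 left
July 2088 has 31 days -> 151 left
August 2088 has 31 days -> 120 left
September 2088 has 30 days -> 90 left
October 2088 has 31 days -> 59 left
November 2088 has 30 days -> 29 left
December 2088: 29 <= 31 -> lands on December 29

Result: 2088-12-29


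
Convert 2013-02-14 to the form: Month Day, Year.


ISO 2013-02-14 parses as year=2013, month=02, day=14
Month 2 -> February

February 14, 2013


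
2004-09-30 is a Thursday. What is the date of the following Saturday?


Current: Thursday
Target: Saturday
Days ahead: 2

Next Saturday: 2004-10-02


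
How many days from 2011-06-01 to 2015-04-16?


From 2011-06-01 to 2015-04-16
2011-06-01: days before June = 31 + 28 + 31 + 30 + 31 = 151 (2011 is not a leap year); day of year = 151 + 1 = 152
2015-04-16: days before April = 31 + 28 + 31 = 90 (2015 is not a leap year); day of year = 90 + 16 = 106
Rest of 2011: 365 - 152 = 213
Full years 2012 (366), 2013 (365), 2014 (365): 1096
Total = 213 + 1096 + 106 = 1415

1415 days


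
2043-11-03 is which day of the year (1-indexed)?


Date: November 3, 2043
Days in months 1 through 10: 304
Plus 3 days in November

Day of year: 307


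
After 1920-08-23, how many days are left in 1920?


Day of year: 236 of 366
Remaining = 366 - 236

130 days


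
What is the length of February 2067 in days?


February 2067 (leap year: no)

28 days


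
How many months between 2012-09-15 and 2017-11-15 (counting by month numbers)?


From September 2012 to November 2017
5 years * 12 = 60 months, plus 2 months = 62

62 months


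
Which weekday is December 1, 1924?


Target: December 1, 1924
Anchor: Jan 1, 1924. With p = 1924 - 1 = 1923: (p + p//4 - p//100 + p//400) mod 7 = (1923 + 480 - 19 + 4) mod 7 = 2388 mod 7 = 1 -> Tuesday (Mon=0 ... Sun=6)
Days before December (Jan-Nov): 335 days
Weekday index = (1 + 335) mod 7 = 0

Monday


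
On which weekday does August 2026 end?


August 2026 has 31 days
Anchor: Jan 1, 2026. With p = 2026 - 1 = 2025: (p + p//4 - p//100 + p//400) mod 7 = (2025 + 506 - 20 + 5) mod 7 = 2516 mod 7 = 3 -> Thursday (Mon=0 ... Sun=6)
Days before August (Jan-Jul): 212; August 1 index = (3 + 212) mod 7 = 5 -> Saturday
Last day offset: 31 - 1 = 30 days
Weekday index = (5 + 30) mod 7 = 0

Monday, August 31


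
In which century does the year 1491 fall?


Century = (year - 1) // 100 + 1
= (1491 - 1) // 100 + 1
= 1490 // 100 + 1
= 14 + 1

15th century


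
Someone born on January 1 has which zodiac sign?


Date: January 1
Conventional tropical zodiac dates: Capricorn from December 22 onward; Aquarius starts January 20
January 1 falls within the Capricorn range

Capricorn


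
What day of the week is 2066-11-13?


Date: November 13, 2066
Anchor: Jan 1, 2066. With p = 2066 - 1 = 2065: (p + p//4 - p//100 + p//400) mod 7 = (2065 + 516 - 20 + 5) mod 7 = 2566 mod 7 = 4 -> Friday (Mon=0 ... Sun=6)
Days before November (Jan-Oct): 304; offset = 304 + 13 - 1 = 316
Weekday index = (4 + 316) mod 7 = 5

Day of the week: Saturday


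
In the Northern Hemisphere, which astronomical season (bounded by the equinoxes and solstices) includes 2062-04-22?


Date: April 22
Astronomical Spring (approx.; exact equinox/solstice day varies by year): March 20 to June 20
April 22 falls within the Spring window

Spring


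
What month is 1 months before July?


July is month 7
7 - 1 = 6

June


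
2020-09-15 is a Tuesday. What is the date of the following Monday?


Current: Tuesday
Target: Monday
Days ahead: 6

Next Monday: 2020-09-21


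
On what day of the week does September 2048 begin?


Target: September 1, 2048
Anchor: Jan 1, 2048. With p = 2048 - 1 = 2047: (p + p//4 - p//100 + p//400) mod 7 = (2047 + 511 - 20 + 5) mod 7 = 2543 mod 7 = 2 -> Wednesday (Mon=0 ... Sun=6)
Days before September (Jan-Aug): 244 days
Weekday index = (2 + 244) mod 7 = 1

Tuesday


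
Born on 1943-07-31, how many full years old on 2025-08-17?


Birth: 1943-07-31
Reference: 2025-08-17
Year difference: 2025 - 1943 = 82

82 years old


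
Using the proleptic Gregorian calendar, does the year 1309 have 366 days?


Gregorian leap year rule: divisible by 4, but not by 100, unless also by 400.
1309 is not divisible by 4 -> not a leap year

No


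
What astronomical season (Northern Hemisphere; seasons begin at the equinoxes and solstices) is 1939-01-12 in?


Date: January 12
Astronomical Winter (approx.; exact equinox/solstice day varies by year): December 21 to March 19
January 12 falls within the Winter window

Winter


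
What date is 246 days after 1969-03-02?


Start: 1969-03-02, add 246 days
March 1969 has 31 days: 31 - 2 = 29 days to March 31 -> 217 left
April 1969 has 30 days -> 187 left
May 1969 has 31 days -> 156 left
June 1969 has 30 days -> 126 left
July 1969 has 31 days -> 95 left
August 1969 has 31 days -> 64 left
September 1969 has 30 days -> 34 left
October 1969 has 31 days -> 3 left
November 1969: 3 <= 30 -> lands on November 3

Result: 1969-11-03


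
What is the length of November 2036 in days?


November 2036

30 days


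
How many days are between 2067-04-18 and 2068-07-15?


From 2067-04-18 to 2068-07-15
2067-04-18: days before April = 31 + 28 + 31 = 90 (2067 is not a leap year); day of year = 90 + 18 = 108
2068-07-15: days before July = 31 + 29 + 31 + 30 + 31 + 30 = 182 (2068 is a leap year); day of year = 182 + 15 = 197
Rest of 2067: 365 - 108 = 257
Total = 257 + 197 = 454

454 days


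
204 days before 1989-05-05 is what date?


Start: 1989-05-05, subtract 204 days
Back 5 days from May 5 reaches April 30, 1989 -> 199 left
April 1989 has 30 days -> back to March 31, 1989 -> 169 left
March 1989 has 31 days -> back to February 28, 1989 -> 138 left
February 1989 has 28 days -> back to January 31, 1989 -> 110 left
January 1989 has 31 days -> back to December 31, 1988 -> 79 left
December 1988 has 31 days -> back to November 30, 1988 -> 48 left
November 1988 has 30 days -> back to October 31, 1988 -> 18 left
October 1988: 31 - 18 = 13 -> lands on October 13

Result: 1988-10-13


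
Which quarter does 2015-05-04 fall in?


Month: May (month 5)
Q1: Jan-Mar, Q2: Apr-Jun, Q3: Jul-Sep, Q4: Oct-Dec

Q2


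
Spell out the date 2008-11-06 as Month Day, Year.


ISO 2008-11-06 parses as year=2008, month=11, day=06
Month 11 -> November

November 6, 2008


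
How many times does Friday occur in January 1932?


January 1932 has 31 days
Anchor: Jan 1, 1932. With p = 1932 - 1 = 1931: (p + p//4 - p//100 + p//400) mod 7 = (1931 + 482 - 19 + 4) mod 7 = 2398 mod 7 = 4 -> Friday (Mon=0 ... Sun=6)
January 1 is the anchor itself -> Friday
First Friday is January 1
Fridays: 1, 8, 15, 22, 29

5 Fridays


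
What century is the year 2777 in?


Century = (year - 1) // 100 + 1
= (2777 - 1) // 100 + 1
= 2776 // 100 + 1
= 27 + 1

28th century


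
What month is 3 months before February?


February is month 2
2 - 3 = -1; wrap: -1 + 12 = 11

November


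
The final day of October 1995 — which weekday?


October 1995 has 31 days
Anchor: Jan 1, 1995. With p = 1995 - 1 = 1994: (p + p//4 - p//100 + p//400) mod 7 = (1994 + 498 - 19 + 4) mod 7 = 2477 mod 7 = 6 -> Sunday (Mon=0 ... Sun=6)
Days before October (Jan-Sep): 273; October 1 index = (6 + 273) mod 7 = 6 -> Sunday
Last day offset: 31 - 1 = 30 days
Weekday index = (6 + 30) mod 7 = 1

Tuesday, October 31


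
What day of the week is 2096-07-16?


Date: July 16, 2096
Anchor: Jan 1, 2096. With p = 2096 - 1 = 2095: (p + p//4 - p//100 + p//400) mod 7 = (2095 + 523 - 20 + 5) mod 7 = 2603 mod 7 = 6 -> Sunday (Mon=0 ... Sun=6)
Days before July (Jan-Jun): 182; offset = 182 + 16 - 1 = 197
Weekday index = (6 + 197) mod 7 = 0

Day of the week: Monday


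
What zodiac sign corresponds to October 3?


Date: October 3
Conventional tropical zodiac dates: Libra from September 23 onward; Scorpio starts October 23
October 3 falls within the Libra range

Libra


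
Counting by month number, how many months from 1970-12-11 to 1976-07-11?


From December 1970 to July 1976
6 years * 12 = 72 months, minus 5 months = 67

67 months


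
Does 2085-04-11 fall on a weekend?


Anchor: Jan 1, 2085. With p = 2085 - 1 = 2084: (p + p//4 - p//100 + p//400) mod 7 = (2084 + 521 - 20 + 5) mod 7 = 2590 mod 7 = 0 -> Monday (Mon=0 ... Sun=6)
Day of year: 101; offset = 100
Weekday index = (0 + 100) mod 7 = 2 -> Wednesday
Weekend days: Saturday, Sunday

No


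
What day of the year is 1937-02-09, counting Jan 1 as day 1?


Date: February 9, 1937
Days in months 1 through 1: 31
Plus 9 days in February

Day of year: 40


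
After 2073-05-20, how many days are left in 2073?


Day of year: 140 of 365
Remaining = 365 - 140

225 days


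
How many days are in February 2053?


February 2053 (leap year: no)

28 days


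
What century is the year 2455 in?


Century = (year - 1) // 100 + 1
= (2455 - 1) // 100 + 1
= 2454 // 100 + 1
= 24 + 1

25th century


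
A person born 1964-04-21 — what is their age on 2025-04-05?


Birth: 1964-04-21
Reference: 2025-04-05
Year difference: 2025 - 1964 = 61
Birthday not yet reached in 2025, subtract 1

60 years old


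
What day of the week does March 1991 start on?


Target: March 1, 1991
Anchor: Jan 1, 1991. With p = 1991 - 1 = 1990: (p + p//4 - p//100 + p//400) mod 7 = (1990 + 497 - 19 + 4) mod 7 = 2472 mod 7 = 1 -> Tuesday (Mon=0 ... Sun=6)
Days before March (Jan-Feb): 59 days
Weekday index = (1 + 59) mod 7 = 4

Friday


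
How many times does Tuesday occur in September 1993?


September 1993 has 30 days
Anchor: Jan 1, 1993. With p = 1993 - 1 = 1992: (p + p//4 - p//100 + p//400) mod 7 = (1992 + 498 - 19 + 4) mod 7 = 2475 mod 7 = 4 -> Friday (Mon=0 ... Sun=6)
Days before September (Jan-Aug): 243; September 1 index = (4 + 243) mod 7 = 2 -> Wednesday
First Tuesday is September 7
Tuesdays: 7, 14, 21, 28

4 Tuesdays


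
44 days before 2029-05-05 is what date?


Start: 2029-05-05, subtract 44 days
Back 5 days from May 5 reaches April 30, 2029 -> 39 left
April 2029 has 30 days -> back to March 31, 2029 -> 9 left
March 2029: 31 - 9 = 22 -> lands on March 22

Result: 2029-03-22


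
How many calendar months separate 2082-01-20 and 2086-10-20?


From January 2082 to October 2086
4 years * 12 = 48 months, plus 9 months = 57

57 months


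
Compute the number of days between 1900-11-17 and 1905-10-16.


From 1900-11-17 to 1905-10-16
1900-11-17: days before November = 31 + 28 + 31 + 30 + 31 + 30 + 31 + 31 + 30 + 31 = 304 (1900 is not a leap year); day of year = 304 + 17 = 321
1905-10-16: days before October = 31 + 28 + 31 + 30 + 31 + 30 + 31 + 31 + 30 = 273 (1905 is not a leap year); day of year = 273 + 16 = 289
Rest of 1900: 365 - 321 = 44
Full years 1901 (365), 1902 (365), 1903 (365), 1904 (366): 1461
Total = 44 + 1461 + 289 = 1794

1794 days


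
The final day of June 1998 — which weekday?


June 1998 has 30 days
Anchor: Jan 1, 1998. With p = 1998 - 1 = 1997: (p + p//4 - p//100 + p//400) mod 7 = (1997 + 499 - 19 + 4) mod 7 = 2481 mod 7 = 3 -> Thursday (Mon=0 ... Sun=6)
Days before June (Jan-May): 151; June 1 index = (3 + 151) mod 7 = 0 -> Monday
Last day offset: 30 - 1 = 29 days
Weekday index = (0 + 29) mod 7 = 1

Tuesday, June 30


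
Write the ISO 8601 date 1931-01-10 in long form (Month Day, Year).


ISO 1931-01-10 parses as year=1931, month=01, day=10
Month 1 -> January

January 10, 1931


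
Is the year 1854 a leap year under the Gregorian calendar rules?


Gregorian leap year rule: divisible by 4, but not by 100, unless also by 400.
1854 is not divisible by 4 -> not a leap year

No


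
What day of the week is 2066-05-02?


Date: May 2, 2066
Anchor: Jan 1, 2066. With p = 2066 - 1 = 2065: (p + p//4 - p//100 + p//400) mod 7 = (2065 + 516 - 20 + 5) mod 7 = 2566 mod 7 = 4 -> Friday (Mon=0 ... Sun=6)
Days before May (Jan-Apr): 120; offset = 120 + 2 - 1 = 121
Weekday index = (4 + 121) mod 7 = 6

Day of the week: Sunday


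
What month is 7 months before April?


April is month 4
4 - 7 = -3; wrap: -3 + 12 = 9

September


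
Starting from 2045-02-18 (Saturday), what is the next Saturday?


Current: Saturday
Target: Saturday
Days ahead: 7

Next Saturday: 2045-02-25


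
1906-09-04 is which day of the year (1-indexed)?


Date: September 4, 1906
Days in months 1 through 8: 243
Plus 4 days in September

Day of year: 247


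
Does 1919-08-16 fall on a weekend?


Anchor: Jan 1, 1919. With p = 1919 - 1 = 1918: (p + p//4 - p//100 + p//400) mod 7 = (1918 + 479 - 19 + 4) mod 7 = 2382 mod 7 = 2 -> Wednesday (Mon=0 ... Sun=6)
Day of year: 228; offset = 227
Weekday index = (2 + 227) mod 7 = 5 -> Saturday
Weekend days: Saturday, Sunday

Yes


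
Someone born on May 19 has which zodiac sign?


Date: May 19
Conventional tropical zodiac dates: Taurus from April 20 onward; Gemini starts May 21
May 19 falls within the Taurus range

Taurus


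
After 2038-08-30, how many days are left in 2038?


Day of year: 242 of 365
Remaining = 365 - 242

123 days


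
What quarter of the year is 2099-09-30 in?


Month: September (month 9)
Q1: Jan-Mar, Q2: Apr-Jun, Q3: Jul-Sep, Q4: Oct-Dec

Q3


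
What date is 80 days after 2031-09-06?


Start: 2031-09-06, add 80 days
September 2031 has 30 days: 30 - 6 = 24 days to September 30 -> 56 left
October 2031 has 31 days -> 25 left
November 2031: 25 <= 30 -> lands on November 25

Result: 2031-11-25


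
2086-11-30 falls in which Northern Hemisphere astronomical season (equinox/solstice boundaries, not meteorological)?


Date: November 30
Astronomical Autumn (approx.; exact equinox/solstice day varies by year): September 22 to December 20
November 30 falls within the Autumn window

Autumn


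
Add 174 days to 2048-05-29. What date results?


Start: 2048-05-29, add 174 days
May 2048 has 31 days: 31 - 29 = 2 days to May 31 -> 172 left
June 2048 has 30 days -> 142 left
July 2048 has 31 days -> 111 left
August 2048 has 31 days -> 80 left
September 2048 has 30 days -> 50 left
October 2048 has 31 days -> 19 left
November 2048: 19 <= 30 -> lands on November 19

Result: 2048-11-19


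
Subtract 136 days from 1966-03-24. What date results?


Start: 1966-03-24, subtract 136 days
Back 24 days from March 24 reaches February 28, 1966 -> 112 left
February 1966 has 28 days -> back to January 31, 1966 -> 84 left
January 1966 has 31 days -> back to December 31, 1965 -> 53 left
December 1965 has 31 days -> back to November 30, 1965 -> 22 left
November 1965: 30 - 22 = 8 -> lands on November 8

Result: 1965-11-08


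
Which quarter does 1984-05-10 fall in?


Month: May (month 5)
Q1: Jan-Mar, Q2: Apr-Jun, Q3: Jul-Sep, Q4: Oct-Dec

Q2


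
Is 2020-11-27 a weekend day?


Anchor: Jan 1, 2020. With p = 2020 - 1 = 2019: (p + p//4 - p//100 + p//400) mod 7 = (2019 + 504 - 20 + 5) mod 7 = 2508 mod 7 = 2 -> Wednesday (Mon=0 ... Sun=6)
Day of year: 332; offset = 331
Weekday index = (2 + 331) mod 7 = 4 -> Friday
Weekend days: Saturday, Sunday

No


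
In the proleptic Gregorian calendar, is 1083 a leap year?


Gregorian leap year rule: divisible by 4, but not by 100, unless also by 400.
1083 is not divisible by 4 -> not a leap year

No


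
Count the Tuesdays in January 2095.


January 2095 has 31 days
Anchor: Jan 1, 2095. With p = 2095 - 1 = 2094: (p + p//4 - p//100 + p//400) mod 7 = (2094 + 523 - 20 + 5) mod 7 = 2602 mod 7 = 5 -> Saturday (Mon=0 ... Sun=6)
January 1 is the anchor itself -> Saturday
First Tuesday is January 4
Tuesdays: 4, 11, 18, 25

4 Tuesdays


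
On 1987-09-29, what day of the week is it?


Date: September 29, 1987
Anchor: Jan 1, 1987. With p = 1987 - 1 = 1986: (p + p//4 - p//100 + p//400) mod 7 = (1986 + 496 - 19 + 4) mod 7 = 2467 mod 7 = 3 -> Thursday (Mon=0 ... Sun=6)
Days before September (Jan-Aug): 243; offset = 243 + 29 - 1 = 271
Weekday index = (3 + 271) mod 7 = 1

Day of the week: Tuesday


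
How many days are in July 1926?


July 1926

31 days


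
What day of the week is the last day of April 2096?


April 2096 has 30 days
Anchor: Jan 1, 2096. With p = 2096 - 1 = 2095: (p + p//4 - p//100 + p//400) mod 7 = (2095 + 523 - 20 + 5) mod 7 = 2603 mod 7 = 6 -> Sunday (Mon=0 ... Sun=6)
Days before April (Jan-Mar): 91; April 1 index = (6 + 91) mod 7 = 6 -> Sunday
Last day offset: 30 - 1 = 29 days
Weekday index = (6 + 29) mod 7 = 0

Monday, April 30


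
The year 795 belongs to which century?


Century = (year - 1) // 100 + 1
= (795 - 1) // 100 + 1
= 794 // 100 + 1
= 7 + 1

8th century


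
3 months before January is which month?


January is month 1
1 - 3 = -2; wrap: -2 + 12 = 10

October


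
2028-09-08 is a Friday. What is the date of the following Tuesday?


Current: Friday
Target: Tuesday
Days ahead: 4

Next Tuesday: 2028-09-12


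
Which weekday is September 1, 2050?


Target: September 1, 2050
Anchor: Jan 1, 2050. With p = 2050 - 1 = 2049: (p + p//4 - p//100 + p//400) mod 7 = (2049 + 512 - 20 + 5) mod 7 = 2546 mod 7 = 5 -> Saturday (Mon=0 ... Sun=6)
Days before September (Jan-Aug): 243 days
Weekday index = (5 + 243) mod 7 = 3

Thursday


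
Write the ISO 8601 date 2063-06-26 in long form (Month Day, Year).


ISO 2063-06-26 parses as year=2063, month=06, day=26
Month 6 -> June

June 26, 2063


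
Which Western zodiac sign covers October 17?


Date: October 17
Conventional tropical zodiac dates: Libra from September 23 onward; Scorpio starts October 23
October 17 falls within the Libra range

Libra


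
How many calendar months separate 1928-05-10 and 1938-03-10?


From May 1928 to March 1938
10 years * 12 = 120 months, minus 2 months = 118

118 months


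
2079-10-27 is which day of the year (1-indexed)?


Date: October 27, 2079
Days in months 1 through 9: 273
Plus 27 days in October

Day of year: 300


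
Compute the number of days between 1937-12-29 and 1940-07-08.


From 1937-12-29 to 1940-07-08
1937-12-29: days before December = 31 + 28 + 31 + 30 + 31 + 30 + 31 + 31 + 30 + 31 + 30 = 334 (1937 is not a leap year); day of year = 334 + 29 = 363
1940-07-08: days before July = 31 + 29 + 31 + 30 + 31 + 30 = 182 (1940 is a leap year); day of year = 182 + 8 = 190
Rest of 1937: 365 - 363 = 2
Full years 1938 (365), 1939 (365): 730
Total = 2 + 730 + 190 = 922

922 days


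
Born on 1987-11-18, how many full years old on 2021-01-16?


Birth: 1987-11-18
Reference: 2021-01-16
Year difference: 2021 - 1987 = 34
Birthday not yet reached in 2021, subtract 1

33 years old


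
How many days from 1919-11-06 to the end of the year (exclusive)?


Day of year: 310 of 365
Remaining = 365 - 310

55 days


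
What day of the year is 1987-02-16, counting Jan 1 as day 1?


Date: February 16, 1987
Days in months 1 through 1: 31
Plus 16 days in February

Day of year: 47


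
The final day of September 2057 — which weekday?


September 2057 has 30 days
Anchor: Jan 1, 2057. With p = 2057 - 1 = 2056: (p + p//4 - p//100 + p//400) mod 7 = (2056 + 514 - 20 + 5) mod 7 = 2555 mod 7 = 0 -> Monday (Mon=0 ... Sun=6)
Days before September (Jan-Aug): 243; September 1 index = (0 + 243) mod 7 = 5 -> Saturday
Last day offset: 30 - 1 = 29 days
Weekday index = (5 + 29) mod 7 = 6

Sunday, September 30


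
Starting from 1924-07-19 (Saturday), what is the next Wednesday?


Current: Saturday
Target: Wednesday
Days ahead: 4

Next Wednesday: 1924-07-23


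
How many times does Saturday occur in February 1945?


February 1945 has 28 days
Anchor: Jan 1, 1945. With p = 1945 - 1 = 1944: (p + p//4 - p//100 + p//400) mod 7 = (1944 + 486 - 19 + 4) mod 7 = 2415 mod 7 = 0 -> Monday (Mon=0 ... Sun=6)
Days before February (Jan): 31; February 1 index = (0 + 31) mod 7 = 3 -> Thursday
First Saturday is February 3
Saturdays: 3, 10, 17, 24

4 Saturdays


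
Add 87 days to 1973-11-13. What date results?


Start: 1973-11-13, add 87 days
November 1973 has 30 days: 30 - 13 = 17 days to November 30 -> 70 left
December 1973 has 31 days -> 39 left
January 1974 has 31 days -> 8 left
February 1974: 8 <= 28 -> lands on February 8

Result: 1974-02-08


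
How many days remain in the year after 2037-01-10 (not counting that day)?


Day of year: 10 of 365
Remaining = 365 - 10

355 days


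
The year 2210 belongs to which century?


Century = (year - 1) // 100 + 1
= (2210 - 1) // 100 + 1
= 2209 // 100 + 1
= 22 + 1

23rd century


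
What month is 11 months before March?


March is month 3
3 - 11 = -8; wrap: -8 + 12 = 4

April


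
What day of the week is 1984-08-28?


Date: August 28, 1984
Anchor: Jan 1, 1984. With p = 1984 - 1 = 1983: (p + p//4 - p//100 + p//400) mod 7 = (1983 + 495 - 19 + 4) mod 7 = 2463 mod 7 = 6 -> Sunday (Mon=0 ... Sun=6)
Days before August (Jan-Jul): 213; offset = 213 + 28 - 1 = 240
Weekday index = (6 + 240) mod 7 = 1

Day of the week: Tuesday


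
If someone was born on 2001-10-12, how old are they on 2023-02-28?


Birth: 2001-10-12
Reference: 2023-02-28
Year difference: 2023 - 2001 = 22
Birthday not yet reached in 2023, subtract 1

21 years old


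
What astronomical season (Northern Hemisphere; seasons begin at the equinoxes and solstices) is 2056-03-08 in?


Date: March 8
Astronomical Winter (approx.; exact equinox/solstice day varies by year): December 21 to March 19
March 8 falls within the Winter window

Winter


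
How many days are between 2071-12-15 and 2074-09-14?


From 2071-12-15 to 2074-09-14
2071-12-15: days before December = 31 + 28 + 31 + 30 + 31 + 30 + 31 + 31 + 30 + 31 + 30 = 334 (2071 is not a leap year); day of year = 334 + 15 = 349
2074-09-14: days before September = 31 + 28 + 31 + 30 + 31 + 30 + 31 + 31 = 243 (2074 is not a leap year); day of year = 243 + 14 = 257
Rest of 2071: 365 - 349 = 16
Full years 2072 (366), 2073 (365): 731
Total = 16 + 731 + 257 = 1004

1004 days


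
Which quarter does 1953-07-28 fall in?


Month: July (month 7)
Q1: Jan-Mar, Q2: Apr-Jun, Q3: Jul-Sep, Q4: Oct-Dec

Q3


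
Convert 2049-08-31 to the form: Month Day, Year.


ISO 2049-08-31 parses as year=2049, month=08, day=31
Month 8 -> August

August 31, 2049


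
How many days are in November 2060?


November 2060

30 days


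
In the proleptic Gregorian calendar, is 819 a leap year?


Gregorian leap year rule: divisible by 4, but not by 100, unless also by 400.
819 is not divisible by 4 -> not a leap year

No


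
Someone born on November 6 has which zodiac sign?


Date: November 6
Conventional tropical zodiac dates: Scorpio from October 23 onward; Sagittarius starts November 22
November 6 falls within the Scorpio range

Scorpio


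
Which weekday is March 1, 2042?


Target: March 1, 2042
Anchor: Jan 1, 2042. With p = 2042 - 1 = 2041: (p + p//4 - p//100 + p//400) mod 7 = (2041 + 510 - 20 + 5) mod 7 = 2536 mod 7 = 2 -> Wednesday (Mon=0 ... Sun=6)
Days before March (Jan-Feb): 59 days
Weekday index = (2 + 59) mod 7 = 5

Saturday


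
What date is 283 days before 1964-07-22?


Start: 1964-07-22, subtract 283 days
Back 22 days from July 22 reaches June 30, 1964 -> 261 left
June 1964 has 30 days -> back to May 31, 1964 -> 231 left
May 1964 has 31 days -> back to April 30, 1964 -> 200 left
April 1964 has 30 days -> back to March 31, 1964 -> 170 left
March 1964 has 31 days -> back to February 29, 1964 -> 139 left
February 1964 has 29 days -> back to January 31, 1964 -> 110 left
January 1964 has 31 days -> back to December 31, 1963 -> 79 left
December 1963 has 31 days -> back to November 30, 1963 -> 48 left
November 1963 has 30 days -> back to October 31, 1963 -> 18 left
October 1963: 31 - 18 = 13 -> lands on October 13

Result: 1963-10-13


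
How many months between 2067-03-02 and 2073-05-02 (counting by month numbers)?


From March 2067 to May 2073
6 years * 12 = 72 months, plus 2 months = 74

74 months


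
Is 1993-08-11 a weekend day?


Anchor: Jan 1, 1993. With p = 1993 - 1 = 1992: (p + p//4 - p//100 + p//400) mod 7 = (1992 + 498 - 19 + 4) mod 7 = 2475 mod 7 = 4 -> Friday (Mon=0 ... Sun=6)
Day of year: 223; offset = 222
Weekday index = (4 + 222) mod 7 = 2 -> Wednesday
Weekend days: Saturday, Sunday

No


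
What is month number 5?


Month 5 of 12

May


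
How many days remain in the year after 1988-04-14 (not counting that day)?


Day of year: 105 of 366
Remaining = 366 - 105

261 days


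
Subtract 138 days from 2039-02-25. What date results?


Start: 2039-02-25, subtract 138 days
Back 25 days from February 25 reaches January 31, 2039 -> 113 left
January 2039 has 31 days -> back to December 31, 2038 -> 82 left
December 2038 has 31 days -> back to November 30, 2038 -> 51 left
November 2038 has 30 days -> back to October 31, 2038 -> 21 left
October 2038: 31 - 21 = 10 -> lands on October 10

Result: 2038-10-10


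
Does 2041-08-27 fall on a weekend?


Anchor: Jan 1, 2041. With p = 2041 - 1 = 2040: (p + p//4 - p//100 + p//400) mod 7 = (2040 + 510 - 20 + 5) mod 7 = 2535 mod 7 = 1 -> Tuesday (Mon=0 ... Sun=6)
Day of year: 239; offset = 238
Weekday index = (1 + 238) mod 7 = 1 -> Tuesday
Weekend days: Saturday, Sunday

No


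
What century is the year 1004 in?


Century = (year - 1) // 100 + 1
= (1004 - 1) // 100 + 1
= 1003 // 100 + 1
= 10 + 1

11th century


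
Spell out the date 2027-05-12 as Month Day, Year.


ISO 2027-05-12 parses as year=2027, month=05, day=12
Month 5 -> May

May 12, 2027


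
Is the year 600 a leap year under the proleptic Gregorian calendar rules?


Gregorian leap year rule: divisible by 4, but not by 100, unless also by 400.
600 is divisible by 100 but not 400 -> not a leap year

No


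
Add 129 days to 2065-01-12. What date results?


Start: 2065-01-12, add 129 days
January 2065 has 31 days: 31 - 12 = 19 days to January 31 -> 110 left
February 2065 has 28 days -> 82 left
March 2065 has 31 days -> 51 left
April 2065 has 30 days -> 21 left
May 2065: 21 <= 31 -> lands on May 21

Result: 2065-05-21


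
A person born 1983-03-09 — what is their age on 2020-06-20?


Birth: 1983-03-09
Reference: 2020-06-20
Year difference: 2020 - 1983 = 37

37 years old


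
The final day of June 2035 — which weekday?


June 2035 has 30 days
Anchor: Jan 1, 2035. With p = 2035 - 1 = 2034: (p + p//4 - p//100 + p//400) mod 7 = (2034 + 508 - 20 + 5) mod 7 = 2527 mod 7 = 0 -> Monday (Mon=0 ... Sun=6)
Days before June (Jan-May): 151; June 1 index = (0 + 151) mod 7 = 4 -> Friday
Last day offset: 30 - 1 = 29 days
Weekday index = (4 + 29) mod 7 = 5

Saturday, June 30


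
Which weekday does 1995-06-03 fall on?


Date: June 3, 1995
Anchor: Jan 1, 1995. With p = 1995 - 1 = 1994: (p + p//4 - p//100 + p//400) mod 7 = (1994 + 498 - 19 + 4) mod 7 = 2477 mod 7 = 6 -> Sunday (Mon=0 ... Sun=6)
Days before June (Jan-May): 151; offset = 151 + 3 - 1 = 153
Weekday index = (6 + 153) mod 7 = 5

Day of the week: Saturday


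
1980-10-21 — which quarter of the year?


Month: October (month 10)
Q1: Jan-Mar, Q2: Apr-Jun, Q3: Jul-Sep, Q4: Oct-Dec

Q4


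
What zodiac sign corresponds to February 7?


Date: February 7
Conventional tropical zodiac dates: Aquarius from January 20 onward; Pisces starts February 19
February 7 falls within the Aquarius range

Aquarius


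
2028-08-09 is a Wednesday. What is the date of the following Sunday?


Current: Wednesday
Target: Sunday
Days ahead: 4

Next Sunday: 2028-08-13


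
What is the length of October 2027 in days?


October 2027

31 days


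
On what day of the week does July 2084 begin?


Target: July 1, 2084
Anchor: Jan 1, 2084. With p = 2084 - 1 = 2083: (p + p//4 - p//100 + p//400) mod 7 = (2083 + 520 - 20 + 5) mod 7 = 2588 mod 7 = 5 -> Saturday (Mon=0 ... Sun=6)
Days before July (Jan-Jun): 182 days
Weekday index = (5 + 182) mod 7 = 5

Saturday


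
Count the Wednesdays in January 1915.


January 1915 has 31 days
Anchor: Jan 1, 1915. With p = 1915 - 1 = 1914: (p + p//4 - p//100 + p//400) mod 7 = (1914 + 478 - 19 + 4) mod 7 = 2377 mod 7 = 4 -> Friday (Mon=0 ... Sun=6)
January 1 is the anchor itself -> Friday
First Wednesday is January 6
Wednesdays: 6, 13, 20, 27

4 Wednesdays


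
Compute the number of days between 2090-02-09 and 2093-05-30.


From 2090-02-09 to 2093-05-30
2090-02-09: days before February = 31; day of year = 31 + 9 = 40
2093-05-30: days before May = 31 + 28 + 31 + 30 = 120 (2093 is not a leap year); day of year = 120 + 30 = 150
Rest of 2090: 365 - 40 = 325
Full years 2091 (365), 2092 (366): 731
Total = 325 + 731 + 150 = 1206

1206 days


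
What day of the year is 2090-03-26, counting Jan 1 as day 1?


Date: March 26, 2090
Days in months 1 through 2: 59
Plus 26 days in March

Day of year: 85


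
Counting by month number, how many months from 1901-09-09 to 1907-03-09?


From September 1901 to March 1907
6 years * 12 = 72 months, minus 6 months = 66

66 months


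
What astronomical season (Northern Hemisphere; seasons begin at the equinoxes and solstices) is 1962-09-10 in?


Date: September 10
Astronomical Summer (approx.; exact equinox/solstice day varies by year): June 21 to September 21
September 10 falls within the Summer window

Summer


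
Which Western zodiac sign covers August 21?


Date: August 21
Conventional tropical zodiac dates: Leo from July 23 onward; Virgo starts August 23
August 21 falls within the Leo range

Leo


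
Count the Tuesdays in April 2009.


April 2009 has 30 days
Anchor: Jan 1, 2009. With p = 2009 - 1 = 2008: (p + p//4 - p//100 + p//400) mod 7 = (2008 + 502 - 20 + 5) mod 7 = 2495 mod 7 = 3 -> Thursday (Mon=0 ... Sun=6)
Days before April (Jan-Mar): 90; April 1 index = (3 + 90) mod 7 = 2 -> Wednesday
First Tuesday is April 7
Tuesdays: 7, 14, 21, 28

4 Tuesdays


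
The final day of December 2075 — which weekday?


December 2075 has 31 days
Anchor: Jan 1, 2075. With p = 2075 - 1 = 2074: (p + p//4 - p//100 + p//400) mod 7 = (2074 + 518 - 20 + 5) mod 7 = 2577 mod 7 = 1 -> Tuesday (Mon=0 ... Sun=6)
Days before December (Jan-Nov): 334; December 1 index = (1 + 334) mod 7 = 6 -> Sunday
Last day offset: 31 - 1 = 30 days
Weekday index = (6 + 30) mod 7 = 1

Tuesday, December 31


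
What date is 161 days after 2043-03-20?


Start: 2043-03-20, add 161 days
March 2043 has 31 days: 31 - 20 = 11 days to March 31 -> 150 left
April 2043 has 30 days -> 120 left
May 2043 has 31 days -> 89 left
June 2043 has 30 days -> 59 left
July 2043 has 31 days -> 28 left
August 2043: 28 <= 31 -> lands on August 28

Result: 2043-08-28


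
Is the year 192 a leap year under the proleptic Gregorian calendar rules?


Gregorian leap year rule: divisible by 4, but not by 100, unless also by 400.
192 is divisible by 4 but not 100 -> leap year

Yes


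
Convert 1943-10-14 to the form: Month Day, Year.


ISO 1943-10-14 parses as year=1943, month=10, day=14
Month 10 -> October

October 14, 1943


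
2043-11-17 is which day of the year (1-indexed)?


Date: November 17, 2043
Days in months 1 through 10: 304
Plus 17 days in November

Day of year: 321


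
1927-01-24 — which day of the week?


Date: January 24, 1927
Anchor: Jan 1, 1927. With p = 1927 - 1 = 1926: (p + p//4 - p//100 + p//400) mod 7 = (1926 + 481 - 19 + 4) mod 7 = 2392 mod 7 = 5 -> Saturday (Mon=0 ... Sun=6)
Days into year = 24 - 1 = 23
Weekday index = (5 + 23) mod 7 = 0

Day of the week: Monday


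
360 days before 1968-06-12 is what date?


Start: 1968-06-12, subtract 360 days
Back 12 days from June 12 reaches May 31, 1968 -> 348 left
May 1968 has 31 days -> back to April 30, 1968 -> 317 left
April 1968 has 30 days -> back to March 31, 1968 -> 287 left
March 1968 has 31 days -> back to February 29, 1968 -> 256 left
February 1968 has 29 days -> back to January 31, 1968 -> 227 left
January 1968 has 31 days -> back to December 31, 1967 -> 196 left
December 1967 has 31 days -> back to November 30, 1967 -> 165 left
November 1967 has 30 days -> back to October 31, 1967 -> 135 left
October 1967 has 31 days -> back to September 30, 1967 -> 104 left
September 1967 has 30 days -> back to August 31, 1967 -> 74 left
August 1967 has 31 days -> back to July 31, 1967 -> 43 left
July 1967 has 31 days -> back to June 30, 1967 -> 12 left
June 1967: 30 - 12 = 18 -> lands on June 18

Result: 1967-06-18


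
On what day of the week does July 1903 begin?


Target: July 1, 1903
Anchor: Jan 1, 1903. With p = 1903 - 1 = 1902: (p + p//4 - p//100 + p//400) mod 7 = (1902 + 475 - 19 + 4) mod 7 = 2362 mod 7 = 3 -> Thursday (Mon=0 ... Sun=6)
Days before July (Jan-Jun): 181 days
Weekday index = (3 + 181) mod 7 = 2

Wednesday


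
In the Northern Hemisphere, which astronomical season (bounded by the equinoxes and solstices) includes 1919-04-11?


Date: April 11
Astronomical Spring (approx.; exact equinox/solstice day varies by year): March 20 to June 20
April 11 falls within the Spring window

Spring


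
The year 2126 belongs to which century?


Century = (year - 1) // 100 + 1
= (2126 - 1) // 100 + 1
= 2125 // 100 + 1
= 21 + 1

22nd century


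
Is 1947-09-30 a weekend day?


Anchor: Jan 1, 1947. With p = 1947 - 1 = 1946: (p + p//4 - p//100 + p//400) mod 7 = (1946 + 486 - 19 + 4) mod 7 = 2417 mod 7 = 2 -> Wednesday (Mon=0 ... Sun=6)
Day of year: 273; offset = 272
Weekday index = (2 + 272) mod 7 = 1 -> Tuesday
Weekend days: Saturday, Sunday

No


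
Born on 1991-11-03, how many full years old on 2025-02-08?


Birth: 1991-11-03
Reference: 2025-02-08
Year difference: 2025 - 1991 = 34
Birthday not yet reached in 2025, subtract 1

33 years old


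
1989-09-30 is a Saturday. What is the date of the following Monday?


Current: Saturday
Target: Monday
Days ahead: 2

Next Monday: 1989-10-02


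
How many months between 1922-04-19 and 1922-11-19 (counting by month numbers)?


From April 1922 to November 1922
0 years * 12 = 0 months, plus 7 months = 7

7 months


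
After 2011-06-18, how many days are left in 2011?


Day of year: 169 of 365
Remaining = 365 - 169

196 days


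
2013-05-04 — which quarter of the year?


Month: May (month 5)
Q1: Jan-Mar, Q2: Apr-Jun, Q3: Jul-Sep, Q4: Oct-Dec

Q2


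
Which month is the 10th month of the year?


Month 10 of 12

October


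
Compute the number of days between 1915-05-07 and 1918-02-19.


From 1915-05-07 to 1918-02-19
1915-05-07: days before May = 31 + 28 + 31 + 30 = 120 (1915 is not a leap year); day of year = 120 + 7 = 127
1918-02-19: days before February = 31; day of year = 31 + 19 = 50
Rest of 1915: 365 - 127 = 238
Full years 1916 (366), 1917 (365): 731
Total = 238 + 731 + 50 = 1019

1019 days


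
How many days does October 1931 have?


October 1931

31 days


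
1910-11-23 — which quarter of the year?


Month: November (month 11)
Q1: Jan-Mar, Q2: Apr-Jun, Q3: Jul-Sep, Q4: Oct-Dec

Q4


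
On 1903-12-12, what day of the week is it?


Date: December 12, 1903
Anchor: Jan 1, 1903. With p = 1903 - 1 = 1902: (p + p//4 - p//100 + p//400) mod 7 = (1902 + 475 - 19 + 4) mod 7 = 2362 mod 7 = 3 -> Thursday (Mon=0 ... Sun=6)
Days before December (Jan-Nov): 334; offset = 334 + 12 - 1 = 345
Weekday index = (3 + 345) mod 7 = 5

Day of the week: Saturday


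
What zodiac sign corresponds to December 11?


Date: December 11
Conventional tropical zodiac dates: Sagittarius from November 22 onward; Capricorn starts December 22
December 11 falls within the Sagittarius range

Sagittarius
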